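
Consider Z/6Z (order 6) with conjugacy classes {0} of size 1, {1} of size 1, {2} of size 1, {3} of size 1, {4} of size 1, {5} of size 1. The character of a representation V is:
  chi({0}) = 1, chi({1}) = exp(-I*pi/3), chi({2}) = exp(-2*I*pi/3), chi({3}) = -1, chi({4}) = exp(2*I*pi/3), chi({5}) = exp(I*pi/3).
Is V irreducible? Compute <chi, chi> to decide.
Irreducible: <chi, chi> = 1.

Why: <chi, chi> = (1/|G|) sum_C |C| * |chi(C)|^2 = (1/6)[1*|1|^2 + 1*|exp(-I*pi/3)|^2 + 1*|exp(-2*I*pi/3)|^2 + 1*|-1|^2 + 1*|exp(2*I*pi/3)|^2 + 1*|exp(I*pi/3)|^2]
  = (1/6)[(1) + (1) + (1) + (1) + (1) + (1)] = 6/6 = 1.
(Exp terms are combined using exp(i*s)*conj(exp(i*t)) = exp(i*(s-t)), and sums of them are collapsed using the identity that for every m > 1 the m distinct m-th roots of unity sum to 0, e.g. 1 + exp(2*I*pi/3) + exp(-2*I*pi/3) = 0.)
A character is irreducible iff <chi, chi> = 1, so this representation is irreducible.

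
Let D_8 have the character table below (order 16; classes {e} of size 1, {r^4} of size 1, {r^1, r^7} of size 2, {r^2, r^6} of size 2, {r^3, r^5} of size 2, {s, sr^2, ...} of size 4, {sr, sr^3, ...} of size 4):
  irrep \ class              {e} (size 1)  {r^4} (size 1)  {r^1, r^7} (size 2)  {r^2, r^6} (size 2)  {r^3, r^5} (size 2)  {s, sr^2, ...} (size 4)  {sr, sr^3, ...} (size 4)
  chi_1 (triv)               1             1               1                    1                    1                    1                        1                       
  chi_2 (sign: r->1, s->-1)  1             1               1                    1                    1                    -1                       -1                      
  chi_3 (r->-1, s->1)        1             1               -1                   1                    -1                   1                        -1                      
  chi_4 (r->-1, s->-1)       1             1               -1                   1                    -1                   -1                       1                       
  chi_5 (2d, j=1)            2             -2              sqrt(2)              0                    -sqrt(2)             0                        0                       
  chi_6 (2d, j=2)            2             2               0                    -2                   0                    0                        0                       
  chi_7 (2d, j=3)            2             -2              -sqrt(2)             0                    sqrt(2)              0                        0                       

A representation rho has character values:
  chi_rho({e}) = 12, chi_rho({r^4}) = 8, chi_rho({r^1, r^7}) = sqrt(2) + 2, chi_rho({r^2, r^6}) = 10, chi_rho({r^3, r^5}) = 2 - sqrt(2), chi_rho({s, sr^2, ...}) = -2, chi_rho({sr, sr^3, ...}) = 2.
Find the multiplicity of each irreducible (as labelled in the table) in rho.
Multiplicities: chi_1: 3, chi_2: 3, chi_3: 1, chi_4: 3, chi_5: 1, chi_6: 0, chi_7: 0.

Explanation: Use <chi_rho, chi> = (1/|G|) sum_C |C| * chi_rho(C) * conj(chi(C)) with |G| = 16 for each irreducible chi in the table:
  <chi_rho, chi_1> = (1/16)[1*(12)*conj(1) + 1*(8)*conj(1) + 2*(sqrt(2) + 2)*conj(1) + 2*(10)*conj(1) + 2*(2 - sqrt(2))*conj(1) + 4*(-2)*conj(1) + 4*(2)*conj(1)]
      = (1/16)[(12) + (8) + (2*sqrt(2) + 4) + (20) + (4 - 2*sqrt(2)) + (-8) + (8)] = 48/16 = 3
  <chi_rho, chi_2> = (1/16)[1*(12)*conj(1) + 1*(8)*conj(1) + 2*(sqrt(2) + 2)*conj(1) + 2*(10)*conj(1) + 2*(2 - sqrt(2))*conj(1) + 4*(-2)*conj(-1) + 4*(2)*conj(-1)]
      = (1/16)[(12) + (8) + (2*sqrt(2) + 4) + (20) + (4 - 2*sqrt(2)) + (8) + (-8)] = 48/16 = 3
  <chi_rho, chi_3> = (1/16)[1*(12)*conj(1) + 1*(8)*conj(1) + 2*(sqrt(2) + 2)*conj(-1) + 2*(10)*conj(1) + 2*(2 - sqrt(2))*conj(-1) + 4*(-2)*conj(1) + 4*(2)*conj(-1)]
      = (1/16)[(12) + (8) + (-4 - 2*sqrt(2)) + (20) + (-4 + 2*sqrt(2)) + (-8) + (-8)] = 16/16 = 1
  <chi_rho, chi_4> = (1/16)[1*(12)*conj(1) + 1*(8)*conj(1) + 2*(sqrt(2) + 2)*conj(-1) + 2*(10)*conj(1) + 2*(2 - sqrt(2))*conj(-1) + 4*(-2)*conj(-1) + 4*(2)*conj(1)]
      = (1/16)[(12) + (8) + (-4 - 2*sqrt(2)) + (20) + (-4 + 2*sqrt(2)) + (8) + (8)] = 48/16 = 3
  <chi_rho, chi_5> = (1/16)[1*(12)*conj(2) + 1*(8)*conj(-2) + 2*(sqrt(2) + 2)*conj(sqrt(2)) + 2*(10)*conj(0) + 2*(2 - sqrt(2))*conj(-sqrt(2)) + 4*(-2)*conj(0) + 4*(2)*conj(0)]
      = (1/16)[(24) + (-16) + (4 + 4*sqrt(2)) + (0) + (4 - 4*sqrt(2)) + (0) + (0)] = 16/16 = 1
  <chi_rho, chi_6> = (1/16)[1*(12)*conj(2) + 1*(8)*conj(2) + 2*(sqrt(2) + 2)*conj(0) + 2*(10)*conj(-2) + 2*(2 - sqrt(2))*conj(0) + 4*(-2)*conj(0) + 4*(2)*conj(0)]
      = (1/16)[(24) + (16) + (0) + (-40) + (0) + (0) + (0)] = 0/16 = 0
  <chi_rho, chi_7> = (1/16)[1*(12)*conj(2) + 1*(8)*conj(-2) + 2*(sqrt(2) + 2)*conj(-sqrt(2)) + 2*(10)*conj(0) + 2*(2 - sqrt(2))*conj(sqrt(2)) + 4*(-2)*conj(0) + 4*(2)*conj(0)]
      = (1/16)[(24) + (-16) + (-4*sqrt(2) - 4) + (0) + (-4 + 4*sqrt(2)) + (0) + (0)] = 0/16 = 0
Dimension check: dim(rho) = sum (mult * dim) = 3*1 + 3*1 + 1*1 + 3*1 + 1*2 + 0*2 + 0*2 = 12 = chi_rho(e) = 12.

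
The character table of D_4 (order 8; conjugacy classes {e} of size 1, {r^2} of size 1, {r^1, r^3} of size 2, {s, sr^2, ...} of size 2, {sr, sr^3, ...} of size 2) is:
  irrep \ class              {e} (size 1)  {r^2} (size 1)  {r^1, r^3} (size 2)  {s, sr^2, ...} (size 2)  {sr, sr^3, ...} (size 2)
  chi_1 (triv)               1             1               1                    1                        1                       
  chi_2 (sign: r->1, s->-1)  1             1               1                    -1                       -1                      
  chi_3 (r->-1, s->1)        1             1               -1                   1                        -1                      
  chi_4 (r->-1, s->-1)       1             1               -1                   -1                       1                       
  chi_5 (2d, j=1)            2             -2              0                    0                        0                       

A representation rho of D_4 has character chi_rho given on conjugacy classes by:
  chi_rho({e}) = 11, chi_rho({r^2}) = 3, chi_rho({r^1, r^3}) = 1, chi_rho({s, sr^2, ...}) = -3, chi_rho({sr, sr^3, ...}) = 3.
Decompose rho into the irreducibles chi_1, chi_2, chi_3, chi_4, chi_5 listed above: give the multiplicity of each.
Multiplicities: chi_1: 2, chi_2: 2, chi_3: 0, chi_4: 3, chi_5: 2.

Explanation: Use <chi_rho, chi> = (1/|G|) sum_C |C| * chi_rho(C) * conj(chi(C)) with |G| = 8 for each irreducible chi in the table:
  <chi_rho, chi_1> = (1/8)[1*(11)*conj(1) + 1*(3)*conj(1) + 2*(1)*conj(1) + 2*(-3)*conj(1) + 2*(3)*conj(1)]
      = (1/8)[(11) + (3) + (2) + (-6) + (6)] = 16/8 = 2
  <chi_rho, chi_2> = (1/8)[1*(11)*conj(1) + 1*(3)*conj(1) + 2*(1)*conj(1) + 2*(-3)*conj(-1) + 2*(3)*conj(-1)]
      = (1/8)[(11) + (3) + (2) + (6) + (-6)] = 16/8 = 2
  <chi_rho, chi_3> = (1/8)[1*(11)*conj(1) + 1*(3)*conj(1) + 2*(1)*conj(-1) + 2*(-3)*conj(1) + 2*(3)*conj(-1)]
      = (1/8)[(11) + (3) + (-2) + (-6) + (-6)] = 0/8 = 0
  <chi_rho, chi_4> = (1/8)[1*(11)*conj(1) + 1*(3)*conj(1) + 2*(1)*conj(-1) + 2*(-3)*conj(-1) + 2*(3)*conj(1)]
      = (1/8)[(11) + (3) + (-2) + (6) + (6)] = 24/8 = 3
  <chi_rho, chi_5> = (1/8)[1*(11)*conj(2) + 1*(3)*conj(-2) + 2*(1)*conj(0) + 2*(-3)*conj(0) + 2*(3)*conj(0)]
      = (1/8)[(22) + (-6) + (0) + (0) + (0)] = 16/8 = 2
Dimension check: dim(rho) = sum (mult * dim) = 2*1 + 2*1 + 0*1 + 3*1 + 2*2 = 11 = chi_rho(e) = 11.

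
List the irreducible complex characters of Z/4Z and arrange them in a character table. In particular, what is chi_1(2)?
Character table of Z/4Z (irreps indexed chi_0,...,chi_3 with chi_k(m) = zeta_4^(k*m), zeta_4 = exp(2*pi*i/4)):
  irrep \ class  {0} (size 1)  {1} (size 1)  {2} (size 1)  {3} (size 1)
  chi_0          1             1             1             1           
  chi_1          1             I             -1            -I          
  chi_2          1             -1            1             -1          
  chi_3          1             -I            -1            I           

Spot check: chi_1(2) = zeta_4^(1*2) = zeta_4^2 = -1.

Explanation: Z/4Z is abelian, so all 4 irreducible complex representations are 1-dimensional. They are given by chi_k(m) = zeta_4^(k*m) for k = 0,...,3. Row orthogonality: sum_m chi_k(m) conj(chi_l(m)) = 4 * [k = l].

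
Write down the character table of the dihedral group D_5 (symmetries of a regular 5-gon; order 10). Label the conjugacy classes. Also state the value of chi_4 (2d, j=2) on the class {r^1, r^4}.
Conjugacy classes: {e} of size 1, {r^1, r^4} of size 2, {r^2, r^3} of size 2, {s, sr, ..., sr^4} of size 5.
Character table:
  irrep \ class              {e} (size 1)  {r^1, r^4} (size 2)  {r^2, r^3} (size 2)  {s, sr, ..., sr^4} (size 5)
  chi_1 (triv)               1             1                    1                    1                          
  chi_2 (sign: r->1, s->-1)  1             1                    1                    -1                         
  chi_3 (2d, j=1)            2             -1/2 + sqrt(5)/2     -sqrt(5)/2 - 1/2     0                          
  chi_4 (2d, j=2)            2             -sqrt(5)/2 - 1/2     -1/2 + sqrt(5)/2     0                          

Spot check: chi_4 (2d, j=2) on {r^1, r^4} = -sqrt(5)/2 - 1/2.

Working: D_5 has order 2*5 = 10 with 4 conjugacy classes, hence 4 irreducibles. Sum of squared dims 1 + 1 + 4 + 4 = 10 = |G|. Linear characters come from the abelianisation; the 2-dimensional irreps have character r^k -> 2*cos(2*pi*j*k/5), reflections -> 0.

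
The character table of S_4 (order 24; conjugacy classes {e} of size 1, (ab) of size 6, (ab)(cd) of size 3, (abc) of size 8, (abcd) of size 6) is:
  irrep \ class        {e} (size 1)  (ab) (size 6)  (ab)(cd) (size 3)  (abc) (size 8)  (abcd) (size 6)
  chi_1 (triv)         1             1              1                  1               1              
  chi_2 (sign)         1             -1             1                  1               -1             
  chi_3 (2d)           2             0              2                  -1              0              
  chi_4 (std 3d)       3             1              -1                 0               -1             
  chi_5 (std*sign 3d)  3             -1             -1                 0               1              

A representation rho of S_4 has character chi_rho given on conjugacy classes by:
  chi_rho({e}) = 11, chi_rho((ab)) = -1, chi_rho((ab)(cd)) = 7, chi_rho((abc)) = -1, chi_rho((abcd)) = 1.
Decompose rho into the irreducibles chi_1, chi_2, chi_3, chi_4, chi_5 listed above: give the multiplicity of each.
Multiplicities: chi_1: 1, chi_2: 1, chi_3: 3, chi_4: 0, chi_5: 1.

Working: Use <chi_rho, chi> = (1/|G|) sum_C |C| * chi_rho(C) * conj(chi(C)) with |G| = 24 for each irreducible chi in the table:
  <chi_rho, chi_1> = (1/24)[1*(11)*conj(1) + 6*(-1)*conj(1) + 3*(7)*conj(1) + 8*(-1)*conj(1) + 6*(1)*conj(1)]
      = (1/24)[(11) + (-6) + (21) + (-8) + (6)] = 24/24 = 1
  <chi_rho, chi_2> = (1/24)[1*(11)*conj(1) + 6*(-1)*conj(-1) + 3*(7)*conj(1) + 8*(-1)*conj(1) + 6*(1)*conj(-1)]
      = (1/24)[(11) + (6) + (21) + (-8) + (-6)] = 24/24 = 1
  <chi_rho, chi_3> = (1/24)[1*(11)*conj(2) + 6*(-1)*conj(0) + 3*(7)*conj(2) + 8*(-1)*conj(-1) + 6*(1)*conj(0)]
      = (1/24)[(22) + (0) + (42) + (8) + (0)] = 72/24 = 3
  <chi_rho, chi_4> = (1/24)[1*(11)*conj(3) + 6*(-1)*conj(1) + 3*(7)*conj(-1) + 8*(-1)*conj(0) + 6*(1)*conj(-1)]
      = (1/24)[(33) + (-6) + (-21) + (0) + (-6)] = 0/24 = 0
  <chi_rho, chi_5> = (1/24)[1*(11)*conj(3) + 6*(-1)*conj(-1) + 3*(7)*conj(-1) + 8*(-1)*conj(0) + 6*(1)*conj(1)]
      = (1/24)[(33) + (6) + (-21) + (0) + (6)] = 24/24 = 1
Dimension check: dim(rho) = sum (mult * dim) = 1*1 + 1*1 + 3*2 + 0*3 + 1*3 = 11 = chi_rho(e) = 11.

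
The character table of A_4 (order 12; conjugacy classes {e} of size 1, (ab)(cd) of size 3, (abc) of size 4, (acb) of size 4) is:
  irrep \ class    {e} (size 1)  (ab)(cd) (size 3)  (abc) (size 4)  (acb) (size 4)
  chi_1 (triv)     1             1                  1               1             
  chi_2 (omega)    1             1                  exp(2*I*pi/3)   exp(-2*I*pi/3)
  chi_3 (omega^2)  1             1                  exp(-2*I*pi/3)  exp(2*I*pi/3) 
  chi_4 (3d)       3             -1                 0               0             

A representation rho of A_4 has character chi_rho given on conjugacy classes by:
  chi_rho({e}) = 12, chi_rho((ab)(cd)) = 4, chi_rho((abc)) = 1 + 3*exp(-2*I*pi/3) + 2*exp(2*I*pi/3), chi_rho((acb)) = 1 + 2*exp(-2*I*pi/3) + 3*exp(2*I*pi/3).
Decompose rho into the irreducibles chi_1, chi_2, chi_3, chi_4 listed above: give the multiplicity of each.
Multiplicities: chi_1: 1, chi_2: 2, chi_3: 3, chi_4: 2.

Justification: Use <chi_rho, chi> = (1/|G|) sum_C |C| * chi_rho(C) * conj(chi(C)) with |G| = 12 for each irreducible chi in the table:
  <chi_rho, chi_1> = (1/12)[1*(12)*conj(1) + 3*(4)*conj(1) + 4*(1 + 3*exp(-2*I*pi/3) + 2*exp(2*I*pi/3))*conj(1) + 4*(1 + 2*exp(-2*I*pi/3) + 3*exp(2*I*pi/3))*conj(1)]
      = (1/12)[(12) + (12) + (4 + 12*exp(-2*I*pi/3) + 8*exp(2*I*pi/3)) + (4 + 8*exp(-2*I*pi/3) + 12*exp(2*I*pi/3))] = 12/12 = 1
  <chi_rho, chi_2> = (1/12)[1*(12)*conj(1) + 3*(4)*conj(1) + 4*(1 + 3*exp(-2*I*pi/3) + 2*exp(2*I*pi/3))*conj(exp(2*I*pi/3)) + 4*(1 + 2*exp(-2*I*pi/3) + 3*exp(2*I*pi/3))*conj(exp(-2*I*pi/3))]
      = (1/12)[(12) + (12) + (8 + 4*exp(-2*I*pi/3) + 12*exp(2*I*pi/3)) + (8 + 12*exp(-2*I*pi/3) + 4*exp(2*I*pi/3))] = 24/12 = 2
  <chi_rho, chi_3> = (1/12)[1*(12)*conj(1) + 3*(4)*conj(1) + 4*(1 + 3*exp(-2*I*pi/3) + 2*exp(2*I*pi/3))*conj(exp(-2*I*pi/3)) + 4*(1 + 2*exp(-2*I*pi/3) + 3*exp(2*I*pi/3))*conj(exp(2*I*pi/3))]
      = (1/12)[(12) + (12) + (12 + 8*exp(-2*I*pi/3) + 4*exp(2*I*pi/3)) + (12 + 4*exp(-2*I*pi/3) + 8*exp(2*I*pi/3))] = 36/12 = 3
  <chi_rho, chi_4> = (1/12)[1*(12)*conj(3) + 3*(4)*conj(-1) + 4*(1 + 3*exp(-2*I*pi/3) + 2*exp(2*I*pi/3))*conj(0) + 4*(1 + 2*exp(-2*I*pi/3) + 3*exp(2*I*pi/3))*conj(0)]
      = (1/12)[(36) + (-12) + (0) + (0)] = 24/12 = 2
(Exp terms are combined using exp(i*s)*conj(exp(i*t)) = exp(i*(s-t)), and sums of them are collapsed using the identity that for every m > 1 the m distinct m-th roots of unity sum to 0, e.g. 1 + exp(2*I*pi/3) + exp(-2*I*pi/3) = 0.)
Dimension check: dim(rho) = sum (mult * dim) = 1*1 + 2*1 + 3*1 + 2*3 = 12 = chi_rho(e) = 12.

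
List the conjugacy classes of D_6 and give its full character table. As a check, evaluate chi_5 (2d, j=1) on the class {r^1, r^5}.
Conjugacy classes: {e} of size 1, {r^3} of size 1, {r^1, r^5} of size 2, {r^2, r^4} of size 2, {s, sr^2, ...} of size 3, {sr, sr^3, ...} of size 3.
Character table:
  irrep \ class              {e} (size 1)  {r^3} (size 1)  {r^1, r^5} (size 2)  {r^2, r^4} (size 2)  {s, sr^2, ...} (size 3)  {sr, sr^3, ...} (size 3)
  chi_1 (triv)               1             1               1                    1                    1                        1                       
  chi_2 (sign: r->1, s->-1)  1             1               1                    1                    -1                       -1                      
  chi_3 (r->-1, s->1)        1             -1              -1                   1                    1                        -1                      
  chi_4 (r->-1, s->-1)       1             -1              -1                   1                    -1                       1                       
  chi_5 (2d, j=1)            2             -2              1                    -1                   0                        0                       
  chi_6 (2d, j=2)            2             2               -1                   -1                   0                        0                       

Spot check: chi_5 (2d, j=1) on {r^1, r^5} = 1.

Justification: D_6 has order 2*6 = 12 with 6 conjugacy classes, hence 6 irreducibles. Sum of squared dims 1 + 1 + 1 + 1 + 4 + 4 = 12 = |G|. Linear characters come from the abelianisation; the 2-dimensional irreps have character r^k -> 2*cos(2*pi*j*k/6), reflections -> 0.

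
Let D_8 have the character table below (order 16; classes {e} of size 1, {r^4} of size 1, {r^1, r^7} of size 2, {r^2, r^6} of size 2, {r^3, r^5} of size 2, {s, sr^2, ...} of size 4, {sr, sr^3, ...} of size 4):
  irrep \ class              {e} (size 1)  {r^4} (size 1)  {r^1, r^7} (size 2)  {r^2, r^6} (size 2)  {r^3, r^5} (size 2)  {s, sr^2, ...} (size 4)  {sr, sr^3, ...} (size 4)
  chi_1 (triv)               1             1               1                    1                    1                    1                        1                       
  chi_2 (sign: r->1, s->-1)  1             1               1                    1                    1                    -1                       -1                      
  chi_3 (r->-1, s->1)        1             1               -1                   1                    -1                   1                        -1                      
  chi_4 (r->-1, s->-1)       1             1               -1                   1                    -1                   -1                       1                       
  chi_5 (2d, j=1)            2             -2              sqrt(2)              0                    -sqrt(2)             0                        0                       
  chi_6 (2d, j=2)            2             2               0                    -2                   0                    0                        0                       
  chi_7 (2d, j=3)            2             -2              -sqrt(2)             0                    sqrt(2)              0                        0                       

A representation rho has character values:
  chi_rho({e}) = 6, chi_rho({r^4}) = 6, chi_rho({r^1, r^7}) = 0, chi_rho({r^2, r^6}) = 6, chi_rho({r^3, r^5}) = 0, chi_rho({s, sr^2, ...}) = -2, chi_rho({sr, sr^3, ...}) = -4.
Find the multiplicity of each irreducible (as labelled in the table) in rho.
Multiplicities: chi_1: 0, chi_2: 3, chi_3: 2, chi_4: 1, chi_5: 0, chi_6: 0, chi_7: 0.

Justification: Use <chi_rho, chi> = (1/|G|) sum_C |C| * chi_rho(C) * conj(chi(C)) with |G| = 16 for each irreducible chi in the table:
  <chi_rho, chi_1> = (1/16)[1*(6)*conj(1) + 1*(6)*conj(1) + 2*(0)*conj(1) + 2*(6)*conj(1) + 2*(0)*conj(1) + 4*(-2)*conj(1) + 4*(-4)*conj(1)]
      = (1/16)[(6) + (6) + (0) + (12) + (0) + (-8) + (-16)] = 0/16 = 0
  <chi_rho, chi_2> = (1/16)[1*(6)*conj(1) + 1*(6)*conj(1) + 2*(0)*conj(1) + 2*(6)*conj(1) + 2*(0)*conj(1) + 4*(-2)*conj(-1) + 4*(-4)*conj(-1)]
      = (1/16)[(6) + (6) + (0) + (12) + (0) + (8) + (16)] = 48/16 = 3
  <chi_rho, chi_3> = (1/16)[1*(6)*conj(1) + 1*(6)*conj(1) + 2*(0)*conj(-1) + 2*(6)*conj(1) + 2*(0)*conj(-1) + 4*(-2)*conj(1) + 4*(-4)*conj(-1)]
      = (1/16)[(6) + (6) + (0) + (12) + (0) + (-8) + (16)] = 32/16 = 2
  <chi_rho, chi_4> = (1/16)[1*(6)*conj(1) + 1*(6)*conj(1) + 2*(0)*conj(-1) + 2*(6)*conj(1) + 2*(0)*conj(-1) + 4*(-2)*conj(-1) + 4*(-4)*conj(1)]
      = (1/16)[(6) + (6) + (0) + (12) + (0) + (8) + (-16)] = 16/16 = 1
  <chi_rho, chi_5> = (1/16)[1*(6)*conj(2) + 1*(6)*conj(-2) + 2*(0)*conj(sqrt(2)) + 2*(6)*conj(0) + 2*(0)*conj(-sqrt(2)) + 4*(-2)*conj(0) + 4*(-4)*conj(0)]
      = (1/16)[(12) + (-12) + (0) + (0) + (0) + (0) + (0)] = 0/16 = 0
  <chi_rho, chi_6> = (1/16)[1*(6)*conj(2) + 1*(6)*conj(2) + 2*(0)*conj(0) + 2*(6)*conj(-2) + 2*(0)*conj(0) + 4*(-2)*conj(0) + 4*(-4)*conj(0)]
      = (1/16)[(12) + (12) + (0) + (-24) + (0) + (0) + (0)] = 0/16 = 0
  <chi_rho, chi_7> = (1/16)[1*(6)*conj(2) + 1*(6)*conj(-2) + 2*(0)*conj(-sqrt(2)) + 2*(6)*conj(0) + 2*(0)*conj(sqrt(2)) + 4*(-2)*conj(0) + 4*(-4)*conj(0)]
      = (1/16)[(12) + (-12) + (0) + (0) + (0) + (0) + (0)] = 0/16 = 0
Dimension check: dim(rho) = sum (mult * dim) = 0*1 + 3*1 + 2*1 + 1*1 + 0*2 + 0*2 + 0*2 = 6 = chi_rho(e) = 6.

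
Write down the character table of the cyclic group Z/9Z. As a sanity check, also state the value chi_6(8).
Character table of Z/9Z (irreps indexed chi_0,...,chi_8 with chi_k(m) = zeta_9^(k*m), zeta_9 = exp(2*pi*i/9)):
  irrep \ class  {0} (size 1)  {1} (size 1)    {2} (size 1)    {3} (size 1)    {4} (size 1)    {5} (size 1)    {6} (size 1)    {7} (size 1)    {8} (size 1)  
  chi_0          1             1               1               1               1               1               1               1               1             
  chi_1          1             exp(2*I*pi/9)   exp(4*I*pi/9)   exp(2*I*pi/3)   exp(8*I*pi/9)   exp(-8*I*pi/9)  exp(-2*I*pi/3)  exp(-4*I*pi/9)  exp(-2*I*pi/9)
  chi_2          1             exp(4*I*pi/9)   exp(8*I*pi/9)   exp(-2*I*pi/3)  exp(-2*I*pi/9)  exp(2*I*pi/9)   exp(2*I*pi/3)   exp(-8*I*pi/9)  exp(-4*I*pi/9)
  chi_3          1             exp(2*I*pi/3)   exp(-2*I*pi/3)  1               exp(2*I*pi/3)   exp(-2*I*pi/3)  1               exp(2*I*pi/3)   exp(-2*I*pi/3)
  chi_4          1             exp(8*I*pi/9)   exp(-2*I*pi/9)  exp(2*I*pi/3)   exp(-4*I*pi/9)  exp(4*I*pi/9)   exp(-2*I*pi/3)  exp(2*I*pi/9)   exp(-8*I*pi/9)
  chi_5          1             exp(-8*I*pi/9)  exp(2*I*pi/9)   exp(-2*I*pi/3)  exp(4*I*pi/9)   exp(-4*I*pi/9)  exp(2*I*pi/3)   exp(-2*I*pi/9)  exp(8*I*pi/9) 
  chi_6          1             exp(-2*I*pi/3)  exp(2*I*pi/3)   1               exp(-2*I*pi/3)  exp(2*I*pi/3)   1               exp(-2*I*pi/3)  exp(2*I*pi/3) 
  chi_7          1             exp(-4*I*pi/9)  exp(-8*I*pi/9)  exp(2*I*pi/3)   exp(2*I*pi/9)   exp(-2*I*pi/9)  exp(-2*I*pi/3)  exp(8*I*pi/9)   exp(4*I*pi/9) 
  chi_8          1             exp(-2*I*pi/9)  exp(-4*I*pi/9)  exp(-2*I*pi/3)  exp(-8*I*pi/9)  exp(8*I*pi/9)   exp(2*I*pi/3)   exp(4*I*pi/9)   exp(2*I*pi/9) 

Spot check: chi_6(8) = zeta_9^(6*8) = zeta_9^48 = exp(2*I*pi/3).

Justification: Z/9Z is abelian, so all 9 irreducible complex representations are 1-dimensional. They are given by chi_k(m) = zeta_9^(k*m) for k = 0,...,8. Row orthogonality: sum_m chi_k(m) conj(chi_l(m)) = 9 * [k = l].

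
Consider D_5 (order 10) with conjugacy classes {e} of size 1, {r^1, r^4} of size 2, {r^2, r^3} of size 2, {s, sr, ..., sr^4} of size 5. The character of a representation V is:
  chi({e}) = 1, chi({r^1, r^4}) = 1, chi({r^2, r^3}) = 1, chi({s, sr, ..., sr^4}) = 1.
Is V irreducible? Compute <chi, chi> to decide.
Irreducible: <chi, chi> = 1.

Reasoning: <chi, chi> = (1/|G|) sum_C |C| * |chi(C)|^2 = (1/10)[1*|1|^2 + 2*|1|^2 + 2*|1|^2 + 5*|1|^2]
  = (1/10)[(1) + (2) + (2) + (5)] = 10/10 = 1.
A character is irreducible iff <chi, chi> = 1, so this representation is irreducible.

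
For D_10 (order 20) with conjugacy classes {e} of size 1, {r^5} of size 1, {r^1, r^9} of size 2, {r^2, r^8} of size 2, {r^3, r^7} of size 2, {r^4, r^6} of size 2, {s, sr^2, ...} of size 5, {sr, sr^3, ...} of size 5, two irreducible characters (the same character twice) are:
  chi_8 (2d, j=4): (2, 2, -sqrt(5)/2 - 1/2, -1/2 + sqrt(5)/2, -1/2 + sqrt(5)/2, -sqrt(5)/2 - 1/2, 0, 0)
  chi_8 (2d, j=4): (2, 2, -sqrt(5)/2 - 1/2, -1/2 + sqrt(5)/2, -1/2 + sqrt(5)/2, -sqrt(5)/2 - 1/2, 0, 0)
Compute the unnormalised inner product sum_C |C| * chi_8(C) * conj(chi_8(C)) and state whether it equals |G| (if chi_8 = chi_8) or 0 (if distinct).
Sum = 20 = |G| = 20; so <chi_8, chi_8> = 1 (norm-1 confirms irreducibility).

Argument: Compute term by term over conjugacy classes (|C| * chi_8(C) * conj(chi_8(C))):
  1*(2)*conj(2) + 1*(2)*conj(2) + 2*(-sqrt(5)/2 - 1/2)*conj(-sqrt(5)/2 - 1/2) + 2*(-1/2 + sqrt(5)/2)*conj(-1/2 + sqrt(5)/2) + 2*(-1/2 + sqrt(5)/2)*conj(-1/2 + sqrt(5)/2) + 2*(-sqrt(5)/2 - 1/2)*conj(-sqrt(5)/2 - 1/2) + 5*(0)*conj(0) + 5*(0)*conj(0)
  = (4) + (4) + (sqrt(5) + 3) + (3 - sqrt(5)) + (3 - sqrt(5)) + (sqrt(5) + 3) + (0) + (0)
  = 20.
Dividing by |G| = 20 gives 20/20 = 1, matching the row-orthogonality relation <chi_8, chi_8> = [chi_8 = chi_8].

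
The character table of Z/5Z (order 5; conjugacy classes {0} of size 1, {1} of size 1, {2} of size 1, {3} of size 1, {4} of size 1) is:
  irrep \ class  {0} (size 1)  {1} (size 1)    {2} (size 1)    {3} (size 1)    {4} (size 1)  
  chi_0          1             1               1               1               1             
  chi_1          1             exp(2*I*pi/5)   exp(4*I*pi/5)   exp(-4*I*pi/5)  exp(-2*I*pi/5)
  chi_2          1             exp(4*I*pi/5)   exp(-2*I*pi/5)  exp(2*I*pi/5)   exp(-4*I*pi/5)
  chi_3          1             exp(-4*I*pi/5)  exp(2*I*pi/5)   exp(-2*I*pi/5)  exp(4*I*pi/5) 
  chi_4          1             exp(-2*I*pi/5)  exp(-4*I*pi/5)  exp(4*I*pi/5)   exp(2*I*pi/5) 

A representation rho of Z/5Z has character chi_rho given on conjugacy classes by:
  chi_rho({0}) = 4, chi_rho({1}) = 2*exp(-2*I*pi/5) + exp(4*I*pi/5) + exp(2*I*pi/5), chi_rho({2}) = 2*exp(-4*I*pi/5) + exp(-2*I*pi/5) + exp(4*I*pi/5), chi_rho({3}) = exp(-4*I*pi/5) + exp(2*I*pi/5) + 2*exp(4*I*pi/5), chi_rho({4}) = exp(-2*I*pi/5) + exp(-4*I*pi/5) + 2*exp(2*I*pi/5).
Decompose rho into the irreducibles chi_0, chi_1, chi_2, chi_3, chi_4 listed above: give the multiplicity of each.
Multiplicities: chi_0: 0, chi_1: 1, chi_2: 1, chi_3: 0, chi_4: 2.

Explanation: Use <chi_rho, chi> = (1/|G|) sum_C |C| * chi_rho(C) * conj(chi(C)) with |G| = 5 for each irreducible chi in the table:
  <chi_rho, chi_0> = (1/5)[1*(4)*conj(1) + 1*(2*exp(-2*I*pi/5) + exp(4*I*pi/5) + exp(2*I*pi/5))*conj(1) + 1*(2*exp(-4*I*pi/5) + exp(-2*I*pi/5) + exp(4*I*pi/5))*conj(1) + 1*(exp(-4*I*pi/5) + exp(2*I*pi/5) + 2*exp(4*I*pi/5))*conj(1) + 1*(exp(-2*I*pi/5) + exp(-4*I*pi/5) + 2*exp(2*I*pi/5))*conj(1)]
      = (1/5)[(4) + (2*exp(-2*I*pi/5) + exp(4*I*pi/5) + exp(2*I*pi/5)) + (2*exp(-4*I*pi/5) + exp(-2*I*pi/5) + exp(4*I*pi/5)) + (exp(-4*I*pi/5) + exp(2*I*pi/5) + 2*exp(4*I*pi/5)) + (exp(-2*I*pi/5) + exp(-4*I*pi/5) + 2*exp(2*I*pi/5))] = 0/5 = 0
  <chi_rho, chi_1> = (1/5)[1*(4)*conj(1) + 1*(2*exp(-2*I*pi/5) + exp(4*I*pi/5) + exp(2*I*pi/5))*conj(exp(2*I*pi/5)) + 1*(2*exp(-4*I*pi/5) + exp(-2*I*pi/5) + exp(4*I*pi/5))*conj(exp(4*I*pi/5)) + 1*(exp(-4*I*pi/5) + exp(2*I*pi/5) + 2*exp(4*I*pi/5))*conj(exp(-4*I*pi/5)) + 1*(exp(-2*I*pi/5) + exp(-4*I*pi/5) + 2*exp(2*I*pi/5))*conj(exp(-2*I*pi/5))]
      = (1/5)[(4) + (1 + 2*exp(-4*I*pi/5) + exp(2*I*pi/5)) + (1 + exp(4*I*pi/5) + 2*exp(2*I*pi/5)) + (1 + 2*exp(-2*I*pi/5) + exp(-4*I*pi/5)) + (1 + exp(-2*I*pi/5) + 2*exp(4*I*pi/5))] = 5/5 = 1
  <chi_rho, chi_2> = (1/5)[1*(4)*conj(1) + 1*(2*exp(-2*I*pi/5) + exp(4*I*pi/5) + exp(2*I*pi/5))*conj(exp(4*I*pi/5)) + 1*(2*exp(-4*I*pi/5) + exp(-2*I*pi/5) + exp(4*I*pi/5))*conj(exp(-2*I*pi/5)) + 1*(exp(-4*I*pi/5) + exp(2*I*pi/5) + 2*exp(4*I*pi/5))*conj(exp(2*I*pi/5)) + 1*(exp(-2*I*pi/5) + exp(-4*I*pi/5) + 2*exp(2*I*pi/5))*conj(exp(-4*I*pi/5))]
      = (1/5)[(4) + (1 + exp(-2*I*pi/5) + 2*exp(4*I*pi/5)) + (1 + 2*exp(-2*I*pi/5) + exp(-4*I*pi/5)) + (1 + exp(4*I*pi/5) + 2*exp(2*I*pi/5)) + (1 + 2*exp(-4*I*pi/5) + exp(2*I*pi/5))] = 5/5 = 1
  <chi_rho, chi_3> = (1/5)[1*(4)*conj(1) + 1*(2*exp(-2*I*pi/5) + exp(4*I*pi/5) + exp(2*I*pi/5))*conj(exp(-4*I*pi/5)) + 1*(2*exp(-4*I*pi/5) + exp(-2*I*pi/5) + exp(4*I*pi/5))*conj(exp(2*I*pi/5)) + 1*(exp(-4*I*pi/5) + exp(2*I*pi/5) + 2*exp(4*I*pi/5))*conj(exp(-2*I*pi/5)) + 1*(exp(-2*I*pi/5) + exp(-4*I*pi/5) + 2*exp(2*I*pi/5))*conj(exp(4*I*pi/5))]
      = (1/5)[(4) + (exp(-2*I*pi/5) + exp(-4*I*pi/5) + 2*exp(2*I*pi/5)) + (exp(-4*I*pi/5) + exp(2*I*pi/5) + 2*exp(4*I*pi/5)) + (2*exp(-4*I*pi/5) + exp(-2*I*pi/5) + exp(4*I*pi/5)) + (2*exp(-2*I*pi/5) + exp(4*I*pi/5) + exp(2*I*pi/5))] = 0/5 = 0
  <chi_rho, chi_4> = (1/5)[1*(4)*conj(1) + 1*(2*exp(-2*I*pi/5) + exp(4*I*pi/5) + exp(2*I*pi/5))*conj(exp(-2*I*pi/5)) + 1*(2*exp(-4*I*pi/5) + exp(-2*I*pi/5) + exp(4*I*pi/5))*conj(exp(-4*I*pi/5)) + 1*(exp(-4*I*pi/5) + exp(2*I*pi/5) + 2*exp(4*I*pi/5))*conj(exp(4*I*pi/5)) + 1*(exp(-2*I*pi/5) + exp(-4*I*pi/5) + 2*exp(2*I*pi/5))*conj(exp(2*I*pi/5))]
      = (1/5)[(4) + (2 + exp(-4*I*pi/5) + exp(4*I*pi/5)) + (2 + exp(-2*I*pi/5) + exp(2*I*pi/5)) + (2 + exp(-2*I*pi/5) + exp(2*I*pi/5)) + (2 + exp(-4*I*pi/5) + exp(4*I*pi/5))] = 10/5 = 2
(Exp terms are combined using exp(i*s)*conj(exp(i*t)) = exp(i*(s-t)), and sums of them are collapsed using the identity that for every m > 1 the m distinct m-th roots of unity sum to 0, e.g. 1 + exp(2*I*pi/3) + exp(-2*I*pi/3) = 0.)
Dimension check: dim(rho) = sum (mult * dim) = 0*1 + 1*1 + 1*1 + 0*1 + 2*1 = 4 = chi_rho(e) = 4.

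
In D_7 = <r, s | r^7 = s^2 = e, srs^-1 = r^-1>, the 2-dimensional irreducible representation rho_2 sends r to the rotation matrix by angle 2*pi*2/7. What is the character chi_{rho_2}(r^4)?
chi_{rho_2}(r^4) = 2*cos(2*pi*2*4/7) = 2*cos(16*pi/7)

Why: rho_2(r^4) is rotation by angle 2*pi*2*4/7, whose trace is 2*cos(2*pi*2*4/7) = 2*cos(16*pi/7).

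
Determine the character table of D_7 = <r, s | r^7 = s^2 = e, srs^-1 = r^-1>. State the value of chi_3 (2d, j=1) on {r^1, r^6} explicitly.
Conjugacy classes: {e} of size 1, {r^1, r^6} of size 2, {r^2, r^5} of size 2, {r^3, r^4} of size 2, {s, sr, ..., sr^6} of size 7.
Character table:
  irrep \ class              {e} (size 1)  {r^1, r^6} (size 2)  {r^2, r^5} (size 2)  {r^3, r^4} (size 2)  {s, sr, ..., sr^6} (size 7)
  chi_1 (triv)               1             1                    1                    1                    1                          
  chi_2 (sign: r->1, s->-1)  1             1                    1                    1                    -1                         
  chi_3 (2d, j=1)            2             2*cos(2*pi/7)        -2*cos(3*pi/7)       -2*cos(pi/7)         0                          
  chi_4 (2d, j=2)            2             -2*cos(3*pi/7)       -2*cos(pi/7)         2*cos(2*pi/7)        0                          
  chi_5 (2d, j=3)            2             -2*cos(pi/7)         2*cos(2*pi/7)        -2*cos(3*pi/7)       0                          

Spot check: chi_3 (2d, j=1) on {r^1, r^6} = 2*cos(2*pi/7).

Argument: D_7 has order 2*7 = 14 with 5 conjugacy classes, hence 5 irreducibles. Sum of squared dims 1 + 1 + 4 + 4 + 4 = 14 = |G|. Linear characters come from the abelianisation; the 2-dimensional irreps have character r^k -> 2*cos(2*pi*j*k/7), reflections -> 0.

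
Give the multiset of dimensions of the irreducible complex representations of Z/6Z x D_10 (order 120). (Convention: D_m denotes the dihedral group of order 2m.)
Dimensions: 1, 1, 1, 1, 1, 1, 1, 1, 1, 1, 1, 1, 1, 1, 1, 1, 1, 1, 1, 1, 1, 1, 1, 1, 2, 2, 2, 2, 2, 2, 2, 2, 2, 2, 2, 2, 2, 2, 2, 2, 2, 2, 2, 2, 2, 2, 2, 2

Proof sketch: There are 48 irreducibles (= number of conjugacy classes). Their dimensions d_i satisfy sum d_i^2 = |G| = 120: 1 + 1 + 1 + 1 + 1 + 1 + 1 + 1 + 1 + 1 + 1 + 1 + 1 + 1 + 1 + 1 + 1 + 1 + 1 + 1 + 1 + 1 + 1 + 1 + 4 + 4 + 4 + 4 + 4 + 4 + 4 + 4 + 4 + 4 + 4 + 4 + 4 + 4 + 4 + 4 + 4 + 4 + 4 + 4 + 4 + 4 + 4 + 4 = 120. (For the product with Z/6Z: each of the 6 1-dim characters of Z/6Z tensors with each irrep of D_10, giving 6 copies of each D_10-dimension.)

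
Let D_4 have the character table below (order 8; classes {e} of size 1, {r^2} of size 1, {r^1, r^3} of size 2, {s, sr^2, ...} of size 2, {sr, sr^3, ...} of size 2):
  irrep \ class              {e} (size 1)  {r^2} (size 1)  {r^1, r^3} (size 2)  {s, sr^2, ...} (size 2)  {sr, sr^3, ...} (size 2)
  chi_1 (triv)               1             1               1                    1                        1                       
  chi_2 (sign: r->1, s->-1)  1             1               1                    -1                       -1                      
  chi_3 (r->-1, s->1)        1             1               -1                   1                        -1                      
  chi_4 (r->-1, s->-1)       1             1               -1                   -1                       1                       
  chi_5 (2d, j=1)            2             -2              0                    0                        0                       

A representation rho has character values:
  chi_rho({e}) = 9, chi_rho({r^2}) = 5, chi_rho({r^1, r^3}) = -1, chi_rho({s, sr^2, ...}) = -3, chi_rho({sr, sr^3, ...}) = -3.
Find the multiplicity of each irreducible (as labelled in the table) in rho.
Multiplicities: chi_1: 0, chi_2: 3, chi_3: 2, chi_4: 2, chi_5: 1.

Derivation: Use <chi_rho, chi> = (1/|G|) sum_C |C| * chi_rho(C) * conj(chi(C)) with |G| = 8 for each irreducible chi in the table:
  <chi_rho, chi_1> = (1/8)[1*(9)*conj(1) + 1*(5)*conj(1) + 2*(-1)*conj(1) + 2*(-3)*conj(1) + 2*(-3)*conj(1)]
      = (1/8)[(9) + (5) + (-2) + (-6) + (-6)] = 0/8 = 0
  <chi_rho, chi_2> = (1/8)[1*(9)*conj(1) + 1*(5)*conj(1) + 2*(-1)*conj(1) + 2*(-3)*conj(-1) + 2*(-3)*conj(-1)]
      = (1/8)[(9) + (5) + (-2) + (6) + (6)] = 24/8 = 3
  <chi_rho, chi_3> = (1/8)[1*(9)*conj(1) + 1*(5)*conj(1) + 2*(-1)*conj(-1) + 2*(-3)*conj(1) + 2*(-3)*conj(-1)]
      = (1/8)[(9) + (5) + (2) + (-6) + (6)] = 16/8 = 2
  <chi_rho, chi_4> = (1/8)[1*(9)*conj(1) + 1*(5)*conj(1) + 2*(-1)*conj(-1) + 2*(-3)*conj(-1) + 2*(-3)*conj(1)]
      = (1/8)[(9) + (5) + (2) + (6) + (-6)] = 16/8 = 2
  <chi_rho, chi_5> = (1/8)[1*(9)*conj(2) + 1*(5)*conj(-2) + 2*(-1)*conj(0) + 2*(-3)*conj(0) + 2*(-3)*conj(0)]
      = (1/8)[(18) + (-10) + (0) + (0) + (0)] = 8/8 = 1
Dimension check: dim(rho) = sum (mult * dim) = 0*1 + 3*1 + 2*1 + 2*1 + 1*2 = 9 = chi_rho(e) = 9.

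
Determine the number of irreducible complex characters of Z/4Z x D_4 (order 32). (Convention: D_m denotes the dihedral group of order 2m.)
20

Details: The number of irreducible complex representations of a finite group equals its number of conjugacy classes. For a direct product, #classes(G x H) = #classes(G) * #classes(H). Z/4Z has 4 classes (abelian), D_4 has 5 classes, so 4 * 5 = 20, so Z/4Z x D_4 (order 32) has exactly 20 irreducible complex representations.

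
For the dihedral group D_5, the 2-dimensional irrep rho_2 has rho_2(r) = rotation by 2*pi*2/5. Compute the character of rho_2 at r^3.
chi_{rho_2}(r^3) = 2*cos(2*pi*2*3/5) = -1/2 + sqrt(5)/2

Solution. rho_2(r^3) is rotation by angle 2*pi*2*3/5, whose trace is 2*cos(2*pi*2*3/5) = -1/2 + sqrt(5)/2.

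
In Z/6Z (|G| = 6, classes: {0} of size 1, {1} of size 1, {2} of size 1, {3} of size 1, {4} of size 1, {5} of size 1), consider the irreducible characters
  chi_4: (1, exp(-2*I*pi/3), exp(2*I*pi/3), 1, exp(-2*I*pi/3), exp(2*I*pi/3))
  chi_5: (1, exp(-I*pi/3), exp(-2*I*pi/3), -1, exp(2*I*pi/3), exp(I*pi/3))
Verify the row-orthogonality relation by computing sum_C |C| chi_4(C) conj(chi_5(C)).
Sum = 0; so <chi_4, chi_5> = 0 (distinct irreducibles are orthogonal).

Proof sketch: Compute term by term over conjugacy classes (|C| * chi_4(C) * conj(chi_5(C))):
  1*(1)*conj(1) + 1*(exp(-2*I*pi/3))*conj(exp(-I*pi/3)) + 1*(exp(2*I*pi/3))*conj(exp(-2*I*pi/3)) + 1*(1)*conj(-1) + 1*(exp(-2*I*pi/3))*conj(exp(2*I*pi/3)) + 1*(exp(2*I*pi/3))*conj(exp(I*pi/3))
  = (1) + (exp(-I*pi/3)) + (exp(-2*I*pi/3)) + (-1) + (exp(2*I*pi/3)) + (exp(I*pi/3))
  = 0.
(Exp terms are combined using exp(i*s)*conj(exp(i*t)) = exp(i*(s-t)), and sums of them are collapsed using the identity that for every m > 1 the m distinct m-th roots of unity sum to 0, e.g. 1 + exp(2*I*pi/3) + exp(-2*I*pi/3) = 0.)
Dividing by |G| = 6 gives 0/6 = 0, matching the row-orthogonality relation <chi_4, chi_5> = [chi_4 = chi_5].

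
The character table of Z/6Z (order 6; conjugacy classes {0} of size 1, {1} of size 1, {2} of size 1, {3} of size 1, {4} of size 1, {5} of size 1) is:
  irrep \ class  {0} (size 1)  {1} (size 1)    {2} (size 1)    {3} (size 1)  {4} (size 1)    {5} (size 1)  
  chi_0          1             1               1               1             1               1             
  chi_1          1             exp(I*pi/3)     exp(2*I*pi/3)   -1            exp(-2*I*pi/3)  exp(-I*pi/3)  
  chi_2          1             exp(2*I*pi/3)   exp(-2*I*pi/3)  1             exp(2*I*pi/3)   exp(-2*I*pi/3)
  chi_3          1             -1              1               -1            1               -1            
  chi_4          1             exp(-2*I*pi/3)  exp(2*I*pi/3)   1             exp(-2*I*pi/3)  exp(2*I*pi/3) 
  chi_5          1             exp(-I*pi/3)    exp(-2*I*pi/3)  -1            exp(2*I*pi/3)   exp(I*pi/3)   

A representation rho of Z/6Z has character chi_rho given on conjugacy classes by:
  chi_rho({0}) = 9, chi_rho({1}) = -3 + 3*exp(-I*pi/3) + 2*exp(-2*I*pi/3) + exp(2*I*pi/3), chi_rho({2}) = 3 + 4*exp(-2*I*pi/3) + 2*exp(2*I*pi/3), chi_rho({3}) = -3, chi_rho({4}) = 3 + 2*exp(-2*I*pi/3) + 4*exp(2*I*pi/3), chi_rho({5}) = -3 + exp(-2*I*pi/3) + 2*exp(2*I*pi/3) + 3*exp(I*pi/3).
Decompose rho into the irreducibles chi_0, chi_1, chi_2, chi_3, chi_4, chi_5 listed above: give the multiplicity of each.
Multiplicities: chi_0: 0, chi_1: 0, chi_2: 1, chi_3: 3, chi_4: 2, chi_5: 3.

Use <chi_rho, chi> = (1/|G|) sum_C |C| * chi_rho(C) * conj(chi(C)) with |G| = 6 for each irreducible chi in the table:
  <chi_rho, chi_0> = (1/6)[1*(9)*conj(1) + 1*(-3 + 3*exp(-I*pi/3) + 2*exp(-2*I*pi/3) + exp(2*I*pi/3))*conj(1) + 1*(3 + 4*exp(-2*I*pi/3) + 2*exp(2*I*pi/3))*conj(1) + 1*(-3)*conj(1) + 1*(3 + 2*exp(-2*I*pi/3) + 4*exp(2*I*pi/3))*conj(1) + 1*(-3 + exp(-2*I*pi/3) + 2*exp(2*I*pi/3) + 3*exp(I*pi/3))*conj(1)]
      = (1/6)[(9) + (-3 + 3*exp(-I*pi/3) + 2*exp(-2*I*pi/3) + exp(2*I*pi/3)) + (3 + 4*exp(-2*I*pi/3) + 2*exp(2*I*pi/3)) + (-3) + (3 + 2*exp(-2*I*pi/3) + 4*exp(2*I*pi/3)) + (-3 + exp(-2*I*pi/3) + 2*exp(2*I*pi/3) + 3*exp(I*pi/3))] = 0/6 = 0
  <chi_rho, chi_1> = (1/6)[1*(9)*conj(1) + 1*(-3 + 3*exp(-I*pi/3) + 2*exp(-2*I*pi/3) + exp(2*I*pi/3))*conj(exp(I*pi/3)) + 1*(3 + 4*exp(-2*I*pi/3) + 2*exp(2*I*pi/3))*conj(exp(2*I*pi/3)) + 1*(-3)*conj(-1) + 1*(3 + 2*exp(-2*I*pi/3) + 4*exp(2*I*pi/3))*conj(exp(-2*I*pi/3)) + 1*(-3 + exp(-2*I*pi/3) + 2*exp(2*I*pi/3) + 3*exp(I*pi/3))*conj(exp(-I*pi/3))]
      = (1/6)[(9) + (-2 + 3*exp(-2*I*pi/3) + exp(I*pi/3) - 3*exp(-I*pi/3)) + (2 + 3*exp(-2*I*pi/3) + 4*exp(2*I*pi/3)) + (3) + (2 + 4*exp(-2*I*pi/3) + 3*exp(2*I*pi/3)) + (-2 - 3*exp(I*pi/3) + exp(-I*pi/3) + 3*exp(2*I*pi/3))] = 0/6 = 0
  <chi_rho, chi_2> = (1/6)[1*(9)*conj(1) + 1*(-3 + 3*exp(-I*pi/3) + 2*exp(-2*I*pi/3) + exp(2*I*pi/3))*conj(exp(2*I*pi/3)) + 1*(3 + 4*exp(-2*I*pi/3) + 2*exp(2*I*pi/3))*conj(exp(-2*I*pi/3)) + 1*(-3)*conj(1) + 1*(3 + 2*exp(-2*I*pi/3) + 4*exp(2*I*pi/3))*conj(exp(2*I*pi/3)) + 1*(-3 + exp(-2*I*pi/3) + 2*exp(2*I*pi/3) + 3*exp(I*pi/3))*conj(exp(-2*I*pi/3))]
      = (1/6)[(9) + (-2 + 2*exp(2*I*pi/3) - 3*exp(-2*I*pi/3)) + (4 + 2*exp(-2*I*pi/3) + 3*exp(2*I*pi/3)) + (-3) + (4 + 3*exp(-2*I*pi/3) + 2*exp(2*I*pi/3)) + (-2 - 3*exp(2*I*pi/3) + 2*exp(-2*I*pi/3))] = 6/6 = 1
  <chi_rho, chi_3> = (1/6)[1*(9)*conj(1) + 1*(-3 + 3*exp(-I*pi/3) + 2*exp(-2*I*pi/3) + exp(2*I*pi/3))*conj(-1) + 1*(3 + 4*exp(-2*I*pi/3) + 2*exp(2*I*pi/3))*conj(1) + 1*(-3)*conj(-1) + 1*(3 + 2*exp(-2*I*pi/3) + 4*exp(2*I*pi/3))*conj(1) + 1*(-3 + exp(-2*I*pi/3) + 2*exp(2*I*pi/3) + 3*exp(I*pi/3))*conj(-1)]
      = (1/6)[(9) + (3 - exp(2*I*pi/3) - 2*exp(-2*I*pi/3) - 3*exp(-I*pi/3)) + (3 + 4*exp(-2*I*pi/3) + 2*exp(2*I*pi/3)) + (3) + (3 + 2*exp(-2*I*pi/3) + 4*exp(2*I*pi/3)) + (3 - 3*exp(I*pi/3) - 2*exp(2*I*pi/3) - exp(-2*I*pi/3))] = 18/6 = 3
  <chi_rho, chi_4> = (1/6)[1*(9)*conj(1) + 1*(-3 + 3*exp(-I*pi/3) + 2*exp(-2*I*pi/3) + exp(2*I*pi/3))*conj(exp(-2*I*pi/3)) + 1*(3 + 4*exp(-2*I*pi/3) + 2*exp(2*I*pi/3))*conj(exp(2*I*pi/3)) + 1*(-3)*conj(1) + 1*(3 + 2*exp(-2*I*pi/3) + 4*exp(2*I*pi/3))*conj(exp(-2*I*pi/3)) + 1*(-3 + exp(-2*I*pi/3) + 2*exp(2*I*pi/3) + 3*exp(I*pi/3))*conj(exp(2*I*pi/3))]
      = (1/6)[(9) + (2 - 3*exp(2*I*pi/3) + exp(-2*I*pi/3) + 3*exp(I*pi/3)) + (2 + 3*exp(-2*I*pi/3) + 4*exp(2*I*pi/3)) + (-3) + (2 + 4*exp(-2*I*pi/3) + 3*exp(2*I*pi/3)) + (2 + 3*exp(-I*pi/3) + exp(2*I*pi/3) - 3*exp(-2*I*pi/3))] = 12/6 = 2
  <chi_rho, chi_5> = (1/6)[1*(9)*conj(1) + 1*(-3 + 3*exp(-I*pi/3) + 2*exp(-2*I*pi/3) + exp(2*I*pi/3))*conj(exp(-I*pi/3)) + 1*(3 + 4*exp(-2*I*pi/3) + 2*exp(2*I*pi/3))*conj(exp(-2*I*pi/3)) + 1*(-3)*conj(-1) + 1*(3 + 2*exp(-2*I*pi/3) + 4*exp(2*I*pi/3))*conj(exp(2*I*pi/3)) + 1*(-3 + exp(-2*I*pi/3) + 2*exp(2*I*pi/3) + 3*exp(I*pi/3))*conj(exp(I*pi/3))]
      = (1/6)[(9) + (2 - 3*exp(I*pi/3) + 2*exp(-I*pi/3)) + (4 + 2*exp(-2*I*pi/3) + 3*exp(2*I*pi/3)) + (3) + (4 + 3*exp(-2*I*pi/3) + 2*exp(2*I*pi/3)) + (2 + 2*exp(I*pi/3) - 3*exp(-I*pi/3))] = 18/6 = 3
(Exp terms are combined using exp(i*s)*conj(exp(i*t)) = exp(i*(s-t)), and sums of them are collapsed using the identity that for every m > 1 the m distinct m-th roots of unity sum to 0, e.g. 1 + exp(2*I*pi/3) + exp(-2*I*pi/3) = 0.)
Dimension check: dim(rho) = sum (mult * dim) = 0*1 + 0*1 + 1*1 + 3*1 + 2*1 + 3*1 = 9 = chi_rho(e) = 9.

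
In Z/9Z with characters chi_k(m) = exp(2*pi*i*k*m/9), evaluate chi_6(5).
chi_6(5) = zeta_9^30 = exp(2*I*pi/3)

Details: chi_6(5) = zeta_9^(6*5) = zeta_9^30. Since zeta_9^9 = 1, this equals zeta_9^3 = exp(2*pi*i*3/9) = exp(2*I*pi/3).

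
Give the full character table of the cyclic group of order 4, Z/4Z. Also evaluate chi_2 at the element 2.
Character table of Z/4Z (irreps indexed chi_0,...,chi_3 with chi_k(m) = zeta_4^(k*m), zeta_4 = exp(2*pi*i/4)):
  irrep \ class  {0} (size 1)  {1} (size 1)  {2} (size 1)  {3} (size 1)
  chi_0          1             1             1             1           
  chi_1          1             I             -1            -I          
  chi_2          1             -1            1             -1          
  chi_3          1             -I            -1            I           

Spot check: chi_2(2) = zeta_4^(2*2) = zeta_4^4 = 1.

Justification: Z/4Z is abelian, so all 4 irreducible complex representations are 1-dimensional. They are given by chi_k(m) = zeta_4^(k*m) for k = 0,...,3. Row orthogonality: sum_m chi_k(m) conj(chi_l(m)) = 4 * [k = l].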